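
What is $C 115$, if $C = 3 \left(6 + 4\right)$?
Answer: $3450$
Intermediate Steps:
$C = 30$ ($C = 3 \cdot 10 = 30$)
$C 115 = 30 \cdot 115 = 3450$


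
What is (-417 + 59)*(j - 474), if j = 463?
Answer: 3938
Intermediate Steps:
(-417 + 59)*(j - 474) = (-417 + 59)*(463 - 474) = -358*(-11) = 3938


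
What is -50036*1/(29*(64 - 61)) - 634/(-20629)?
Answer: -1032137486/1794723 ≈ -575.10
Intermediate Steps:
-50036*1/(29*(64 - 61)) - 634/(-20629) = -50036/(29*3) - 634*(-1/20629) = -50036/87 + 634/20629 = -1032137486/1794723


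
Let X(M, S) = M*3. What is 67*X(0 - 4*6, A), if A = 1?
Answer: -4824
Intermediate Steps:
X(M, S) = 3*M
67*X(0 - 4*6, A) = 67*(3*(0 - 4*6)) = 67*(3*(0 - 24)) = 67*(3*(-24)) = 67*(-72) = -4824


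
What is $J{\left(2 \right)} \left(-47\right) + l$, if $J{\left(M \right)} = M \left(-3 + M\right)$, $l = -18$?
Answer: $76$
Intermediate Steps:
$J{\left(2 \right)} \left(-47\right) + l = 2 \left(-3 + 2\right) \left(-47\right) - 18 = 2 \left(-1\right) \left(-47\right) - 18 = \left(-2\right) \left(-47\right) - 18 = 94 - 18 = 76$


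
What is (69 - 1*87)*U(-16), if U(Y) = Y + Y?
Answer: 576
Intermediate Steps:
U(Y) = 2*Y
(69 - 1*87)*U(-16) = (69 - 1*87)*(2*(-16)) = (69 - 87)*(-32) = -18*(-32) = 576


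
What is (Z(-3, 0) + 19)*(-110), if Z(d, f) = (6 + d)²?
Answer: -3080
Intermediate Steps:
(Z(-3, 0) + 19)*(-110) = ((6 - 3)² + 19)*(-110) = (3² + 19)*(-110) = (9 + 19)*(-110) = 28*(-110) = -3080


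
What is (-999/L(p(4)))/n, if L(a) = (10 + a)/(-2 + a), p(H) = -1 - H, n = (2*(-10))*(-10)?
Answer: 6993/1000 ≈ 6.9930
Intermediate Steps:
n = 200 (n = -20*(-10) = 200)
L(a) = (10 + a)/(-2 + a)
(-999/L(p(4)))/n = -999*(-2 + (-1 - 1*4))/(10 + (-1 - 1*4))/200 = -999*(-2 + (-1 - 4))/(10 + (-1 - 4))*(1/200) = -999*(-2 - 5)/(10 - 5)*(1/200) = -999/(5/(-7))*(1/200) = -999/((-⅐*5))*(1/200) = -999/(-5/7)*(1/200) = -999*(-7/5)*(1/200) = (6993/5)*(1/200) = 6993/1000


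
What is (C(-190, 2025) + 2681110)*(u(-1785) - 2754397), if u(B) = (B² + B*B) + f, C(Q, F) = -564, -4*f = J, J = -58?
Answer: 9698396364855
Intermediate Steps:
f = 29/2 (f = -¼*(-58) = 29/2 ≈ 14.500)
u(B) = 29/2 + 2*B² (u(B) = (B² + B*B) + 29/2 = (B² + B²) + 29/2 = 2*B² + 29/2 = 29/2 + 2*B²)
(C(-190, 2025) + 2681110)*(u(-1785) - 2754397) = (-564 + 2681110)*((29/2 + 2*(-1785)²) - 2754397) = 2680546*((29/2 + 2*3186225) - 2754397) = 2680546*((29/2 + 6372450) - 2754397) = 2680546*(12744929/2 - 2754397) = 2680546*(7236135/2) = 9698396364855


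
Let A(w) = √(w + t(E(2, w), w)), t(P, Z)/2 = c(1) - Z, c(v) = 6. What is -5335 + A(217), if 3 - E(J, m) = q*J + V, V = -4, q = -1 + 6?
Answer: -5335 + I*√205 ≈ -5335.0 + 14.318*I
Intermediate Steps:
q = 5
E(J, m) = 7 - 5*J (E(J, m) = 3 - (5*J - 4) = 3 - (-4 + 5*J) = 3 + (4 - 5*J) = 7 - 5*J)
t(P, Z) = 12 - 2*Z (t(P, Z) = 2*(6 - Z) = 12 - 2*Z)
A(w) = √(12 - w) (A(w) = √(w + (12 - 2*w)) = √(12 - w))
-5335 + A(217) = -5335 + √(12 - 1*217) = -5335 + √(12 - 217) = -5335 + √(-205) = -5335 + I*√205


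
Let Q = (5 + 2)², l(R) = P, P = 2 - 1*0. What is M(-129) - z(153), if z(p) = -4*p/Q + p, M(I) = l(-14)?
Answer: -6787/49 ≈ -138.51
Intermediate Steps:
P = 2 (P = 2 + 0 = 2)
l(R) = 2
M(I) = 2
Q = 49 (Q = 7² = 49)
z(p) = 45*p/49 (z(p) = -4*p/49 + p = 45*p/49)
M(-129) - z(153) = 2 - 45*153/49 = 2 - 1*6885/49 = 2 - 6885/49 = -6787/49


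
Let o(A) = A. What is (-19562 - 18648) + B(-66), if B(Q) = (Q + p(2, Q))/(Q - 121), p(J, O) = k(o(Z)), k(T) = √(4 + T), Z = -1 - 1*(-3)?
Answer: -649564/17 - √6/187 ≈ -38210.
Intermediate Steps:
Z = 2 (Z = -1 + 3 = 2)
p(J, O) = √6 (p(J, O) = √(4 + 2) = √6)
B(Q) = (Q + √6)/(-121 + Q) (B(Q) = (Q + √6)/(Q - 121) = (Q + √6)/(-121 + Q))
(-19562 - 18648) + B(-66) = (-19562 - 18648) + (-66 + √6)/(-121 - 66) = -38210 + (-66 + √6)/(-187) = -38210 - (-66 + √6)/187 = -38210 + (6/17 - √6/187) = -649564/17 - √6/187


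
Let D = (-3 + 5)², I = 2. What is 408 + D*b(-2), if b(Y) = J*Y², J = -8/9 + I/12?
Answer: 3568/9 ≈ 396.44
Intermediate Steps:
D = 4 (D = 2² = 4)
J = -13/18 (J = -8/9 + 2/12 = -8*⅑ + 2*(1/12) = -8/9 + ⅙ = -13/18 ≈ -0.72222)
b(Y) = -13*Y²/18
408 + D*b(-2) = 408 + 4*(-13/18*(-2)²) = 408 + 4*(-13/18*4) = 408 + 4*(-26/9) = 408 - 104/9 = 3568/9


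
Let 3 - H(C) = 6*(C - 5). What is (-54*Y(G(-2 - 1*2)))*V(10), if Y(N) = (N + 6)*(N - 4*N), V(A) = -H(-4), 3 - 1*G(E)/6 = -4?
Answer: -18615744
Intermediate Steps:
G(E) = 42 (G(E) = 18 - 6*(-4) = 18 + 24 = 42)
H(C) = 33 - 6*C (H(C) = 3 - 6*(C - 5) = 3 - 6*(-5 + C) = 3 - (-30 + 6*C) = 3 + (30 - 6*C) = 33 - 6*C)
V(A) = -57 (V(A) = -(33 - 6*(-4)) = -(33 + 24) = -1*57 = -57)
Y(N) = -3*N*(6 + N) (Y(N) = (6 + N)*(-3*N) = -3*N*(6 + N))
(-54*Y(G(-2 - 1*2)))*V(10) = -(-162)*42*(6 + 42)*(-57) = -(-162)*42*48*(-57) = -54*(-6048)*(-57) = 326592*(-57) = -18615744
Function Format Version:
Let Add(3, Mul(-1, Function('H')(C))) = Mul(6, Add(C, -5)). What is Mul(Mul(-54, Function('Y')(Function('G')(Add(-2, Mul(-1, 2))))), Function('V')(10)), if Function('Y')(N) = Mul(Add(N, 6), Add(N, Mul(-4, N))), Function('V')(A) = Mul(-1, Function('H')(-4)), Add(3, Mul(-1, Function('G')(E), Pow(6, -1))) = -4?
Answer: -18615744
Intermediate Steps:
Function('G')(E) = 42 (Function('G')(E) = Add(18, Mul(-6, -4)) = Add(18, 24) = 42)
Function('H')(C) = Add(33, Mul(-6, C)) (Function('H')(C) = Add(3, Mul(-1, Mul(6, Add(C, -5)))) = Add(3, Mul(-1, Mul(6, Add(-5, C)))) = Add(3, Mul(-1, Add(-30, Mul(6, C)))) = Add(3, Add(30, Mul(-6, C))) = Add(33, Mul(-6, C)))
Function('V')(A) = -57 (Function('V')(A) = Mul(-1, Add(33, Mul(-6, -4))) = Mul(-1, Add(33, 24)) = Mul(-1, 57) = -57)
Function('Y')(N) = Mul(-3, N, Add(6, N)) (Function('Y')(N) = Mul(Add(6, N), Mul(-3, N)) = Mul(-3, N, Add(6, N)))
Mul(Mul(-54, Function('Y')(Function('G')(Add(-2, Mul(-1, 2))))), Function('V')(10)) = Mul(Mul(-54, Mul(-3, 42, Add(6, 42))), -57) = Mul(Mul(-54, Mul(-3, 42, 48)), -57) = Mul(Mul(-54, -6048), -57) = Mul(326592, -57) = -18615744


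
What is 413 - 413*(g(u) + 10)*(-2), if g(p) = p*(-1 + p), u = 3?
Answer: 13629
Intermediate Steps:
413 - 413*(g(u) + 10)*(-2) = 413 - 413*(3*(-1 + 3) + 10)*(-2) = 413 - 413*(3*2 + 10)*(-2) = 413 - 413*(6 + 10)*(-2) = 413 - 6608*(-2) = 413 - 413*(-32) = 413 + 13216 = 13629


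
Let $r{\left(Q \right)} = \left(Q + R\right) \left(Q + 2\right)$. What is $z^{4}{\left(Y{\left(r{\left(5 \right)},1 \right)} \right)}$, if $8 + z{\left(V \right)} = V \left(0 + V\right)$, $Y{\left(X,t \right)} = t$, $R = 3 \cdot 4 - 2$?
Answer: $2401$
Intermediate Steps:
$R = 10$ ($R = 12 - 2 = 10$)
$r{\left(Q \right)} = \left(2 + Q\right) \left(10 + Q\right)$ ($r{\left(Q \right)} = \left(Q + 10\right) \left(Q + 2\right) = \left(10 + Q\right) \left(2 + Q\right) = \left(2 + Q\right) \left(10 + Q\right)$)
$z{\left(V \right)} = -8 + V^{2}$ ($z{\left(V \right)} = -8 + V \left(0 + V\right) = -8 + V V = -8 + V^{2}$)
$z^{4}{\left(Y{\left(r{\left(5 \right)},1 \right)} \right)} = \left(-8 + 1^{2}\right)^{4} = \left(-8 + 1\right)^{4} = \left(-7\right)^{4} = 2401$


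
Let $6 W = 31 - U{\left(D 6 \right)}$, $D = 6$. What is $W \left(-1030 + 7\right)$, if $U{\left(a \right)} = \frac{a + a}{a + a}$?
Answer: $-5115$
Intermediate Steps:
$U{\left(a \right)} = 1$ ($U{\left(a \right)} = \frac{2 a}{2 a} = 2 a \frac{1}{2 a} = 1$)
$W = 5$ ($W = \frac{31 - 1}{6} = \frac{1}{6} \cdot 30 = 5$)
$W \left(-1030 + 7\right) = 5 \left(-1030 + 7\right) = 5 \left(-1023\right) = -5115$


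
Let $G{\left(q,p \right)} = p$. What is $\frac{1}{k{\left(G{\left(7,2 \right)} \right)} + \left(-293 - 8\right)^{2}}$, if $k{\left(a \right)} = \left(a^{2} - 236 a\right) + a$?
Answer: $\frac{1}{90135} \approx 1.1094 \cdot 10^{-5}$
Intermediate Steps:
$k{\left(a \right)} = a^{2} - 235 a$
$\frac{1}{k{\left(G{\left(7,2 \right)} \right)} + \left(-293 - 8\right)^{2}} = \frac{1}{2 \left(-235 + 2\right) + \left(-293 - 8\right)^{2}} = \frac{1}{2 \left(-233\right) + \left(-301\right)^{2}} = \frac{1}{-466 + 90601} = \frac{1}{90135}$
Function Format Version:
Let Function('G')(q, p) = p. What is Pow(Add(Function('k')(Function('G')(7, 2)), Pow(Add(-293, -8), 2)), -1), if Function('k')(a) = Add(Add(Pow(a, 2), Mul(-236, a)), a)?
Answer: Rational(1, 90135) ≈ 1.1094e-5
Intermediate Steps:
Function('k')(a) = Add(Pow(a, 2), Mul(-235, a))
Pow(Add(Function('k')(Function('G')(7, 2)), Pow(Add(-293, -8), 2)), -1) = Pow(Add(Mul(2, Add(-235, 2)), Pow(Add(-293, -8), 2)), -1) = Pow(Add(Mul(2, -233), Pow(-301, 2)), -1) = Pow(Add(-466, 90601), -1) = Pow(90135, -1) = Rational(1, 90135)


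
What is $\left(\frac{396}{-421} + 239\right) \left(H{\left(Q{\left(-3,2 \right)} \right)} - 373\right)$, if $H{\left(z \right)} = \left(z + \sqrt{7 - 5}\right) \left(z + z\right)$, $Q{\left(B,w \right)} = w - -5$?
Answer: $- \frac{27561325}{421} + \frac{1403122 \sqrt{2}}{421} \approx -60753.0$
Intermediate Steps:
$Q{\left(B,w \right)} = 5 + w$ ($Q{\left(B,w \right)} = w + 5 = 5 + w$)
$H{\left(z \right)} = 2 z \left(z + \sqrt{2}\right)$ ($H{\left(z \right)} = \left(z + \sqrt{2}\right) 2 z = 2 z \left(z + \sqrt{2}\right)$)
$\left(\frac{396}{-421} + 239\right) \left(H{\left(Q{\left(-3,2 \right)} \right)} - 373\right) = \left(\frac{396}{-421} + 239\right) \left(2 \left(5 + 2\right) \left(\left(5 + 2\right) + \sqrt{2}\right) - 373\right) = \left(396 \left(- \frac{1}{421}\right) + 239\right) \left(2 \cdot 7 \left(7 + \sqrt{2}\right) - 373\right) = \left(- \frac{396}{421} + 239\right) \left(\left(98 + 14 \sqrt{2}\right) - 373\right) = \frac{100223 \left(-275 + 14 \sqrt{2}\right)}{421} = - \frac{27561325}{421} + \frac{1403122 \sqrt{2}}{421}$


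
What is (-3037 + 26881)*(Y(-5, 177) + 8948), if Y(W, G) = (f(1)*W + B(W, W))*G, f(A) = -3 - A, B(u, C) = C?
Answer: 276661932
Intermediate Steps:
Y(W, G) = -3*G*W (Y(W, G) = ((-3 - 1*1)*W + W)*G = ((-3 - 1)*W + W)*G = (-4*W + W)*G = (-3*W)*G = -3*G*W)
(-3037 + 26881)*(Y(-5, 177) + 8948) = (-3037 + 26881)*(-3*177*(-5) + 8948) = 23844*(2655 + 8948) = 23844*11603 = 276661932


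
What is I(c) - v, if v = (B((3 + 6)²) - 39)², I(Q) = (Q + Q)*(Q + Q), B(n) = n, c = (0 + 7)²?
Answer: 7840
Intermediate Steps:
c = 49 (c = 7² = 49)
I(Q) = 4*Q² (I(Q) = (2*Q)*(2*Q) = 4*Q²)
v = 1764 (v = ((3 + 6)² - 39)² = (9² - 39)² = (81 - 39)² = 42² = 1764)
I(c) - v = 4*49² - 1*1764 = 4*2401 - 1764 = 9604 - 1764 = 7840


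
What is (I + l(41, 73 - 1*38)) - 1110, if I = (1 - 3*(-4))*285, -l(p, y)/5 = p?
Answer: 2390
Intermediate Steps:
l(p, y) = -5*p
I = 3705 (I = (1 + 12)*285 = 13*285 = 3705)
(I + l(41, 73 - 1*38)) - 1110 = (3705 - 5*41) - 1110 = (3705 - 205) - 1110 = 3500 - 1110 = 2390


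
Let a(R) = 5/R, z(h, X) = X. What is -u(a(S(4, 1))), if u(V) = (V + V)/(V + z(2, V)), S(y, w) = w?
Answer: -1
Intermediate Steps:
u(V) = 1 (u(V) = (V + V)/(V + V) = (2*V)/((2*V)) = (2*V)*(1/(2*V)) = 1)
-u(a(S(4, 1))) = -1*1 = -1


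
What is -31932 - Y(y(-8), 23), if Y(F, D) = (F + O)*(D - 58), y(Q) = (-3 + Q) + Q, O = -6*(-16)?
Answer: -29237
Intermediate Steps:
O = 96
y(Q) = -3 + 2*Q
Y(F, D) = (-58 + D)*(96 + F) (Y(F, D) = (F + 96)*(D - 58) = (96 + F)*(-58 + D) = (-58 + D)*(96 + F))
-31932 - Y(y(-8), 23) = -31932 - (-5568 - 58*(-3 + 2*(-8)) + 96*23 + 23*(-3 + 2*(-8))) = -31932 - (-5568 - 58*(-3 - 16) + 2208 + 23*(-3 - 16)) = -31932 - (-5568 - 58*(-19) + 2208 + 23*(-19)) = -31932 - (-5568 + 1102 + 2208 - 437) = -31932 - 1*(-2695) = -31932 + 2695 = -29237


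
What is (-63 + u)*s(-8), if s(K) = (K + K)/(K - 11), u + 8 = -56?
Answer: -2032/19 ≈ -106.95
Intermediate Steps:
u = -64 (u = -8 - 56 = -64)
s(K) = 2*K/(-11 + K) (s(K) = (2*K)/(-11 + K) = 2*K/(-11 + K))
(-63 + u)*s(-8) = (-63 - 64)*(2*(-8)/(-11 - 8)) = -254*(-8)/(-19) = -254*(-8)*(-1)/19 = -127*16/19 = -2032/19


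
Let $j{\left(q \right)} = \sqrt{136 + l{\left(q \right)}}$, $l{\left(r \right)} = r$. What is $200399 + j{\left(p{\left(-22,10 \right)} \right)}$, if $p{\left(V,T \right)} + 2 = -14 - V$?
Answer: $200399 + \sqrt{142} \approx 2.0041 \cdot 10^{5}$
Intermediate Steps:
$p{\left(V,T \right)} = -16 - V$ ($p{\left(V,T \right)} = -2 - \left(14 + V\right) = -16 - V$)
$j{\left(q \right)} = \sqrt{136 + q}$
$200399 + j{\left(p{\left(-22,10 \right)} \right)} = 200399 + \sqrt{136 - -6} = 200399 + \sqrt{136 + \left(-16 + 22\right)} = 200399 + \sqrt{136 + 6} = 200399 + \sqrt{142}$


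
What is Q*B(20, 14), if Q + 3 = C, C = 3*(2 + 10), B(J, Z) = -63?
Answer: -2079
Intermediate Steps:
C = 36 (C = 3*12 = 36)
Q = 33 (Q = -3 + 36 = 33)
Q*B(20, 14) = 33*(-63) = -2079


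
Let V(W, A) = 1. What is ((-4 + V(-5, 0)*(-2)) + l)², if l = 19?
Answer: 169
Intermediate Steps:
((-4 + V(-5, 0)*(-2)) + l)² = ((-4 + 1*(-2)) + 19)² = ((-4 - 2) + 19)² = (-6 + 19)² = 13² = 169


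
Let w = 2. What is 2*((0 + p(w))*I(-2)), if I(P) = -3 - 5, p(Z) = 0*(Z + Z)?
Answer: 0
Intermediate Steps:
p(Z) = 0 (p(Z) = 0*(2*Z) = 0)
I(P) = -8
2*((0 + p(w))*I(-2)) = 2*((0 + 0)*(-8)) = 2*(0*(-8)) = 2*0 = 0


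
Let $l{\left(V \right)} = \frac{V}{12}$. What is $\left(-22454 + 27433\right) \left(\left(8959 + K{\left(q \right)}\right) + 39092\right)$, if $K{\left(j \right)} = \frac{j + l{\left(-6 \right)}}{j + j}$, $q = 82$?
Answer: $\frac{78473476289}{328} \approx 2.3925 \cdot 10^{8}$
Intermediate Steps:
$l{\left(V \right)} = \frac{V}{12}$ ($l{\left(V \right)} = V \frac{1}{12} = \frac{V}{12}$)
$K{\left(j \right)} = \frac{- \frac{1}{2} + j}{2 j}$ ($K{\left(j \right)} = \frac{j + \frac{1}{12} \left(-6\right)}{j + j} = \frac{j - \frac{1}{2}}{2 j} = \left(- \frac{1}{2} + j\right) \frac{1}{2 j} = \frac{- \frac{1}{2} + j}{2 j}$)
$\left(-22454 + 27433\right) \left(\left(8959 + K{\left(q \right)}\right) + 39092\right) = \left(-22454 + 27433\right) \left(\left(8959 + \frac{-1 + 2 \cdot 82}{4 \cdot 82}\right) + 39092\right) = 4979 \left(\left(8959 + \frac{1}{4} \cdot \frac{1}{82} \left(-1 + 164\right)\right) + 39092\right) = 4979 \left(\left(8959 + \frac{1}{4} \cdot \frac{1}{82} \cdot 163\right) + 39092\right) = 4979 \left(\left(8959 + \frac{163}{328}\right) + 39092\right) = 4979 \left(\frac{2938715}{328} + 39092\right) = 4979 \cdot \frac{15760891}{328} = \frac{78473476289}{328}$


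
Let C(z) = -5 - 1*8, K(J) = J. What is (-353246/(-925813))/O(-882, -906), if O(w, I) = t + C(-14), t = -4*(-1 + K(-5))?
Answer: 353246/10183943 ≈ 0.034687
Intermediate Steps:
t = 24 (t = -4*(-1 - 5) = -4*(-6) = 24)
C(z) = -13 (C(z) = -5 - 8 = -13)
O(w, I) = 11 (O(w, I) = 24 - 13 = 11)
(-353246/(-925813))/O(-882, -906) = -353246/(-925813)/11 = -353246*(-1/925813)*(1/11) = (353246/925813)*(1/11) = 353246/10183943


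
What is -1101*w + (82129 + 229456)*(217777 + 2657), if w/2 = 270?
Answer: 68683333350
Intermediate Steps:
w = 540 (w = 2*270 = 540)
-1101*w + (82129 + 229456)*(217777 + 2657) = -1101*540 + (82129 + 229456)*(217777 + 2657) = -594540 + 311585*220434 = -594540 + 68683927890 = 68683333350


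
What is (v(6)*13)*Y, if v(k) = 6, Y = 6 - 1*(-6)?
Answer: 936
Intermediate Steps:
Y = 12 (Y = 6 + 6 = 12)
(v(6)*13)*Y = (6*13)*12 = 78*12 = 936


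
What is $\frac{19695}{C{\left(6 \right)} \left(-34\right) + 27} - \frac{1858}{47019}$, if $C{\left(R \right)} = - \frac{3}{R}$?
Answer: $\frac{925957453}{2068836} \approx 447.57$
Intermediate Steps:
$\frac{19695}{C{\left(6 \right)} \left(-34\right) + 27} - \frac{1858}{47019} = \frac{19695}{- \frac{3}{6} \left(-34\right) + 27} - \frac{1858}{47019} = \frac{19695}{\left(-3\right) \frac{1}{6} \left(-34\right) + 27} - \frac{1858}{47019} = \frac{19695}{\left(- \frac{1}{2}\right) \left(-34\right) + 27} - \frac{1858}{47019} = \frac{19695}{17 + 27} - \frac{1858}{47019} = \frac{19695}{44} - \frac{1858}{47019} = \frac{925957453}{2068836}$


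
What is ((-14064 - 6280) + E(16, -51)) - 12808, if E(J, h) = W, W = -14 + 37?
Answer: -33129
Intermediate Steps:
W = 23
E(J, h) = 23
((-14064 - 6280) + E(16, -51)) - 12808 = ((-14064 - 6280) + 23) - 12808 = (-20344 + 23) - 12808 = -20321 - 12808 = -33129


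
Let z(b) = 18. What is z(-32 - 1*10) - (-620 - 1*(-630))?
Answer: 8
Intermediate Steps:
z(-32 - 1*10) - (-620 - 1*(-630)) = 18 - (-620 - 1*(-630)) = 18 - (-620 + 630) = 18 - 1*10 = 18 - 10 = 8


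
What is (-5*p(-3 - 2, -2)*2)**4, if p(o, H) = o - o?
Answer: 0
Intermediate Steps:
p(o, H) = 0
(-5*p(-3 - 2, -2)*2)**4 = (-5*0*2)**4 = (0*2)**4 = 0**4 = 0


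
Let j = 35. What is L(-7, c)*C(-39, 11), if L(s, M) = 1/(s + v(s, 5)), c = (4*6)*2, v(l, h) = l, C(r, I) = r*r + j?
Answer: -778/7 ≈ -111.14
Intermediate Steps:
C(r, I) = 35 + r**2 (C(r, I) = r*r + 35 = r**2 + 35 = 35 + r**2)
c = 48 (c = 24*2 = 48)
L(s, M) = 1/(2*s) (L(s, M) = 1/(s + s) = 1/(2*s))
L(-7, c)*C(-39, 11) = ((1/2)/(-7))*(35 + (-39)**2) = ((1/2)*(-1/7))*(35 + 1521) = -1/14*1556 = -778/7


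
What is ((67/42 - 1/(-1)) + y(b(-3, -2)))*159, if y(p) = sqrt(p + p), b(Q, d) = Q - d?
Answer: 5777/14 + 159*I*sqrt(2) ≈ 412.64 + 224.86*I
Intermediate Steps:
y(p) = sqrt(2)*sqrt(p) (y(p) = sqrt(2*p) = sqrt(2)*sqrt(p))
((67/42 - 1/(-1)) + y(b(-3, -2)))*159 = ((67/42 - 1/(-1)) + sqrt(2)*sqrt(-3 - 1*(-2)))*159 = ((67*(1/42) - 1*(-1)) + sqrt(2)*sqrt(-3 + 2))*159 = ((67/42 + 1) + sqrt(2)*sqrt(-1))*159 = (109/42 + sqrt(2)*I)*159 = (109/42 + I*sqrt(2))*159 = 5777/14 + 159*I*sqrt(2)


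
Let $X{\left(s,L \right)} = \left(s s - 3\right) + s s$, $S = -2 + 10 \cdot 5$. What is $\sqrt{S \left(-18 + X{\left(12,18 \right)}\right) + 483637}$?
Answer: $\sqrt{496453} \approx 704.59$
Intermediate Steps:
$S = 48$ ($S = -2 + 50 = 48$)
$X{\left(s,L \right)} = -3 + 2 s^{2}$ ($X{\left(s,L \right)} = \left(s^{2} - 3\right) + s^{2} = \left(-3 + s^{2}\right) + s^{2} = -3 + 2 s^{2}$)
$\sqrt{S \left(-18 + X{\left(12,18 \right)}\right) + 483637} = \sqrt{48 \left(-18 - \left(3 - 2 \cdot 12^{2}\right)\right) + 483637} = \sqrt{48 \left(-18 + \left(-3 + 2 \cdot 144\right)\right) + 483637} = \sqrt{48 \left(-18 + \left(-3 + 288\right)\right) + 483637} = \sqrt{48 \left(-18 + 285\right) + 483637} = \sqrt{48 \cdot 267 + 483637} = \sqrt{12816 + 483637} = \sqrt{496453}$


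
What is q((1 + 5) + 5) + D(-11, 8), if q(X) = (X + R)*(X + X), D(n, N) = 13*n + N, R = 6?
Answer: 239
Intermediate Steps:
D(n, N) = N + 13*n
q(X) = 2*X*(6 + X) (q(X) = (X + 6)*(X + X) = (6 + X)*(2*X) = 2*X*(6 + X))
q((1 + 5) + 5) + D(-11, 8) = 2*((1 + 5) + 5)*(6 + ((1 + 5) + 5)) + (8 + 13*(-11)) = 2*(6 + 5)*(6 + (6 + 5)) + (8 - 143) = 2*11*(6 + 11) - 135 = 2*11*17 - 135 = 374 - 135 = 239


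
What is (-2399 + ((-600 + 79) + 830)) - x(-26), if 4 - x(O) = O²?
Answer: -1418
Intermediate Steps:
x(O) = 4 - O²
(-2399 + ((-600 + 79) + 830)) - x(-26) = (-2399 + ((-600 + 79) + 830)) - (4 - 1*(-26)²) = (-2399 + (-521 + 830)) - (4 - 1*676) = (-2399 + 309) - (4 - 676) = -2090 - 1*(-672) = -2090 + 672 = -1418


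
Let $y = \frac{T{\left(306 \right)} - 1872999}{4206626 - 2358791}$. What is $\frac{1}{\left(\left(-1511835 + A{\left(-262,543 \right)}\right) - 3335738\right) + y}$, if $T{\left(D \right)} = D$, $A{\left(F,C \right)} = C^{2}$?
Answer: $- \frac{205315}{934742736137} \approx -2.1965 \cdot 10^{-7}$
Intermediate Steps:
$y = - \frac{208077}{205315}$ ($y = \frac{306 - 1872999}{4206626 - 2358791} = - \frac{1872693}{1847835} = \left(-1872693\right) \frac{1}{1847835} = - \frac{208077}{205315} \approx -1.0135$)
$\frac{1}{\left(\left(-1511835 + A{\left(-262,543 \right)}\right) - 3335738\right) + y} = \frac{1}{\left(\left(-1511835 + 543^{2}\right) - 3335738\right) - \frac{208077}{205315}} = \frac{1}{\left(\left(-1511835 + 294849\right) - 3335738\right) - \frac{208077}{205315}} = \frac{1}{\left(-1216986 - 3335738\right) - \frac{208077}{205315}} = \frac{1}{-4552724 - \frac{208077}{205315}} = \frac{1}{- \frac{934742736137}{205315}} = - \frac{205315}{934742736137}$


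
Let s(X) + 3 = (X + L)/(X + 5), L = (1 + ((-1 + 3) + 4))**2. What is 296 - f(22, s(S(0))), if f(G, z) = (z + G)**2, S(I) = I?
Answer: -13336/25 ≈ -533.44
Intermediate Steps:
L = 49 (L = (1 + (2 + 4))**2 = (1 + 6)**2 = 7**2 = 49)
s(X) = -3 + (49 + X)/(5 + X) (s(X) = -3 + (X + 49)/(X + 5) = -3 + (49 + X)/(5 + X))
f(G, z) = (G + z)**2
296 - f(22, s(S(0))) = 296 - (22 + 2*(17 - 1*0)/(5 + 0))**2 = 296 - (22 + 2*(17 + 0)/5)**2 = 296 - (22 + 2*(1/5)*17)**2 = 296 - (22 + 34/5)**2 = 296 - (144/5)**2 = 296 - 1*20736/25 = 296 - 20736/25 = -13336/25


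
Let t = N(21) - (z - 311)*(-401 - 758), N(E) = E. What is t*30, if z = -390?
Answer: -24373140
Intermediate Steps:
t = -812438 (t = 21 - (-390 - 311)*(-401 - 758) = 21 - (-701)*(-1159) = 21 - 1*812459 = 21 - 812459 = -812438)
t*30 = -812438*30 = -24373140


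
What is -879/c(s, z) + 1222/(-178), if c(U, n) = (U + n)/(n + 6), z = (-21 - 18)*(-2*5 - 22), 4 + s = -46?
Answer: -49416826/53311 ≈ -926.95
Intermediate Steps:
s = -50 (s = -4 - 46 = -50)
z = 1248 (z = -39*(-10 - 22) = -39*(-32) = 1248)
c(U, n) = (U + n)/(6 + n)
-879/c(s, z) + 1222/(-178) = -879*(6 + 1248)/(-50 + 1248) + 1222/(-178) = -879/(1198/1254) + 1222*(-1/178) = -879/((1/1254)*1198) - 611/89 = -879/599/627 - 611/89 = -879*627/599 - 611/89 = -551133/599 - 611/89 = -49416826/53311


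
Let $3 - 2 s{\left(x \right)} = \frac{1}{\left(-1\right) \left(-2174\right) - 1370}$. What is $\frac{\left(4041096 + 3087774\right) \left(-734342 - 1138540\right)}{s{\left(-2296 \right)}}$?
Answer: $- \frac{21469263943770720}{2411} \approx -8.9047 \cdot 10^{12}$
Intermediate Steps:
$s{\left(x \right)} = \frac{2411}{1608}$ ($s{\left(x \right)} = \frac{3}{2} - \frac{1}{2 \left(\left(-1\right) \left(-2174\right) - 1370\right)} = \frac{3}{2} - \frac{1}{2 \left(2174 - 1370\right)} = \frac{3}{2} - \frac{1}{2 \cdot 804} = \frac{3}{2} - \frac{1}{1608} = \frac{2411}{1608}$)
$\frac{\left(4041096 + 3087774\right) \left(-734342 - 1138540\right)}{s{\left(-2296 \right)}} = \frac{\left(4041096 + 3087774\right) \left(-734342 - 1138540\right)}{\frac{2411}{1608}} = 7128870 \left(-1872882\right) \frac{1608}{2411} = \left(-13351532303340\right) \frac{1608}{2411} = - \frac{21469263943770720}{2411}$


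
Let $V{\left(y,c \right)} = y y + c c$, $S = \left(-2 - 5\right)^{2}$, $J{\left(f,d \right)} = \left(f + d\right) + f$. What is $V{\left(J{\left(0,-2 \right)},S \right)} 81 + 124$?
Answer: $194929$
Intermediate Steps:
$J{\left(f,d \right)} = d + 2 f$ ($J{\left(f,d \right)} = \left(d + f\right) + f = d + 2 f$)
$S = 49$ ($S = \left(-7\right)^{2} = 49$)
$V{\left(y,c \right)} = c^{2} + y^{2}$ ($V{\left(y,c \right)} = y^{2} + c^{2} = c^{2} + y^{2}$)
$V{\left(J{\left(0,-2 \right)},S \right)} 81 + 124 = \left(49^{2} + \left(-2 + 2 \cdot 0\right)^{2}\right) 81 + 124 = \left(2401 + \left(-2 + 0\right)^{2}\right) 81 + 124 = \left(2401 + \left(-2\right)^{2}\right) 81 + 124 = \left(2401 + 4\right) 81 + 124 = 2405 \cdot 81 + 124 = 194805 + 124 = 194929$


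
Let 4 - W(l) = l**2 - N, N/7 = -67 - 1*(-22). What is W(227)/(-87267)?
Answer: 17280/29089 ≈ 0.59404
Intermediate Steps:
N = -315 (N = 7*(-67 - 1*(-22)) = 7*(-67 + 22) = 7*(-45) = -315)
W(l) = -311 - l**2 (W(l) = 4 - (l**2 - 1*(-315)) = 4 - (l**2 + 315) = 4 - (315 + l**2) = 4 + (-315 - l**2) = -311 - l**2)
W(227)/(-87267) = (-311 - 1*227**2)/(-87267) = (-311 - 1*51529)*(-1/87267) = (-311 - 51529)*(-1/87267) = -51840*(-1/87267) = 17280/29089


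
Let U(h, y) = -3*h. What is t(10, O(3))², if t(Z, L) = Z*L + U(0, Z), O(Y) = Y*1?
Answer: 900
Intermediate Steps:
O(Y) = Y
t(Z, L) = L*Z (t(Z, L) = Z*L - 3*0 = L*Z + 0 = L*Z)
t(10, O(3))² = (3*10)² = 30² = 900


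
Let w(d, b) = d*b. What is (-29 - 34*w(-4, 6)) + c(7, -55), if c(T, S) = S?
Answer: 732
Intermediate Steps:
w(d, b) = b*d
(-29 - 34*w(-4, 6)) + c(7, -55) = (-29 - 204*(-4)) - 55 = (-29 - 34*(-24)) - 55 = (-29 + 816) - 55 = 787 - 55 = 732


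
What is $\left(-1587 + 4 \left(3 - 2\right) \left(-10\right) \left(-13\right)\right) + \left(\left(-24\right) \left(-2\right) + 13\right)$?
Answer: $-1006$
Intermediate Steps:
$\left(-1587 + 4 \left(3 - 2\right) \left(-10\right) \left(-13\right)\right) + \left(\left(-24\right) \left(-2\right) + 13\right) = \left(-1587 + 4 \cdot 1 \left(-10\right) \left(-13\right)\right) + \left(48 + 13\right) = \left(-1587 + 4 \left(-10\right) \left(-13\right)\right) + 61 = \left(-1587 - -520\right) + 61 = \left(-1587 + 520\right) + 61 = -1067 + 61 = -1006$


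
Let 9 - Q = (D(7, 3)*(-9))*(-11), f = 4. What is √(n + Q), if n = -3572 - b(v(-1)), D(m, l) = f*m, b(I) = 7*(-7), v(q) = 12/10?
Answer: I*√6286 ≈ 79.284*I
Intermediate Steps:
v(q) = 6/5 (v(q) = 12*(⅒) = 6/5)
b(I) = -49
D(m, l) = 4*m
n = -3523 (n = -3572 - 1*(-49) = -3572 + 49 = -3523)
Q = -2763 (Q = 9 - (4*7)*(-9)*(-11) = 9 - 28*(-9)*(-11) = 9 - (-252)*(-11) = 9 - 1*2772 = 9 - 2772 = -2763)
√(n + Q) = √(-3523 - 2763) = √(-6286) = I*√6286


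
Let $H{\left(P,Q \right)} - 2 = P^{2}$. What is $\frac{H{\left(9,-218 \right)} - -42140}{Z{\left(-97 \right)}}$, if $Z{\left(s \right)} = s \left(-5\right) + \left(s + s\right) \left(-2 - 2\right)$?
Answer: $\frac{42223}{1261} \approx 33.484$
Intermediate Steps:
$H{\left(P,Q \right)} = 2 + P^{2}$
$Z{\left(s \right)} = - 13 s$ ($Z{\left(s \right)} = - 5 s + 2 s \left(-4\right) = - 5 s - 8 s = - 13 s$)
$\frac{H{\left(9,-218 \right)} - -42140}{Z{\left(-97 \right)}} = \frac{\left(2 + 9^{2}\right) - -42140}{\left(-13\right) \left(-97\right)} = \frac{\left(2 + 81\right) + 42140}{1261} = \left(83 + 42140\right) \frac{1}{1261} = 42223 \cdot \frac{1}{1261} = \frac{42223}{1261}$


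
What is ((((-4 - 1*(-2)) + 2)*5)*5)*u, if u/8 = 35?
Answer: 0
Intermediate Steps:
u = 280 (u = 8*35 = 280)
((((-4 - 1*(-2)) + 2)*5)*5)*u = ((((-4 - 1*(-2)) + 2)*5)*5)*280 = ((((-4 + 2) + 2)*5)*5)*280 = (((-2 + 2)*5)*5)*280 = ((0*5)*5)*280 = (0*5)*280 = 0*280 = 0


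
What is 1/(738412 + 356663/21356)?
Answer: 21356/15769883335 ≈ 1.3542e-6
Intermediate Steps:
1/(738412 + 356663/21356) = 1/(15769883335/21356) = 21356/15769883335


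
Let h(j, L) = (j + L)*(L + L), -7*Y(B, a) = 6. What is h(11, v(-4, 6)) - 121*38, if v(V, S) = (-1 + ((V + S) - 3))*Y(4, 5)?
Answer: -223166/49 ≈ -4554.4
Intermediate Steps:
Y(B, a) = -6/7 (Y(B, a) = -⅐*6 = -6/7)
v(V, S) = 24/7 - 6*S/7 - 6*V/7 (v(V, S) = (-1 + ((V + S) - 3))*(-6/7) = (-1 + ((S + V) - 3))*(-6/7) = (-1 + (-3 + S + V))*(-6/7) = (-4 + S + V)*(-6/7) = 24/7 - 6*S/7 - 6*V/7)
h(j, L) = 2*L*(L + j) (h(j, L) = (L + j)*(2*L) = 2*L*(L + j))
h(11, v(-4, 6)) - 121*38 = 2*(24/7 - 6/7*6 - 6/7*(-4))*((24/7 - 6/7*6 - 6/7*(-4)) + 11) - 121*38 = 2*(24/7 - 36/7 + 24/7)*((24/7 - 36/7 + 24/7) + 11) - 4598 = 2*(12/7)*(12/7 + 11) - 4598 = 2*(12/7)*(89/7) - 4598 = 2136/49 - 4598 = -223166/49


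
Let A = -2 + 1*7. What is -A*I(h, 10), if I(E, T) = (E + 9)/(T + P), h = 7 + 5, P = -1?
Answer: -35/3 ≈ -11.667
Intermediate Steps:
h = 12
I(E, T) = (9 + E)/(-1 + T) (I(E, T) = (E + 9)/(T - 1) = (9 + E)/(-1 + T))
A = 5 (A = -2 + 7 = 5)
-A*I(h, 10) = -5*(9 + 12)/(-1 + 10) = -5*21/9 = -5*(1/9)*21 = -5*7/3 = -1*35/3 = -35/3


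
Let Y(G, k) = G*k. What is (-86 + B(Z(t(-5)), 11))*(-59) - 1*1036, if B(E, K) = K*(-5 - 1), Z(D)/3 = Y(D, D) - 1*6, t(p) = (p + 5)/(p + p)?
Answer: 7932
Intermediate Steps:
t(p) = (5 + p)/(2*p) (t(p) = (5 + p)/((2*p)) = (5 + p)*(1/(2*p)) = (5 + p)/(2*p))
Z(D) = -18 + 3*D² (Z(D) = 3*(D*D - 1*6) = 3*(D² - 6) = 3*(-6 + D²) = -18 + 3*D²)
B(E, K) = -6*K (B(E, K) = K*(-6) = -6*K)
(-86 + B(Z(t(-5)), 11))*(-59) - 1*1036 = (-86 - 6*11)*(-59) - 1*1036 = (-86 - 66)*(-59) - 1036 = -152*(-59) - 1036 = 8968 - 1036 = 7932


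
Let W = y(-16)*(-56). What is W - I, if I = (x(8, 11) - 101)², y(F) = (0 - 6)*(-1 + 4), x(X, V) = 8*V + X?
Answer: 983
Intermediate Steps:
x(X, V) = X + 8*V
y(F) = -18 (y(F) = -6*3 = -18)
I = 25 (I = ((8 + 8*11) - 101)² = ((8 + 88) - 101)² = (96 - 101)² = (-5)² = 25)
W = 1008 (W = -18*(-56) = 1008)
W - I = 1008 - 1*25 = 1008 - 25 = 983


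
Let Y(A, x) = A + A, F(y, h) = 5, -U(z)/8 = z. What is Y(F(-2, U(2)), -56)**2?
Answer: 100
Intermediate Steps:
U(z) = -8*z
Y(A, x) = 2*A
Y(F(-2, U(2)), -56)**2 = (2*5)**2 = 10**2 = 100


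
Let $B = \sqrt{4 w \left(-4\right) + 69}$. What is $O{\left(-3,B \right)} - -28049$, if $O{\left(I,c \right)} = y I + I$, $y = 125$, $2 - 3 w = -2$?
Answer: $27671$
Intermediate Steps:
$w = \frac{4}{3}$ ($w = \frac{2}{3} - - \frac{2}{3} = \frac{2}{3} + \frac{2}{3} = \frac{4}{3} \approx 1.3333$)
$B = \frac{\sqrt{429}}{3}$ ($B = \sqrt{4 \cdot \frac{4}{3} \left(-4\right) + 69} = \sqrt{\frac{16}{3} \left(-4\right) + 69} = \sqrt{- \frac{64}{3} + 69} = \sqrt{\frac{143}{3}} = \frac{\sqrt{429}}{3} \approx 6.9041$)
$O{\left(I,c \right)} = 126 I$ ($O{\left(I,c \right)} = 125 I + I = 126 I$)
$O{\left(-3,B \right)} - -28049 = 126 \left(-3\right) - -28049 = -378 + 28049 = 27671$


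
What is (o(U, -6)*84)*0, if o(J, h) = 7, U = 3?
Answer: 0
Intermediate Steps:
(o(U, -6)*84)*0 = (7*84)*0 = 588*0 = 0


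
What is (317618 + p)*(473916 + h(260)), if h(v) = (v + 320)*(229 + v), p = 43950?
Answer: 273900776448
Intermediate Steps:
h(v) = (229 + v)*(320 + v) (h(v) = (320 + v)*(229 + v) = (229 + v)*(320 + v))
(317618 + p)*(473916 + h(260)) = (317618 + 43950)*(473916 + (73280 + 260**2 + 549*260)) = 361568*(473916 + (73280 + 67600 + 142740)) = 361568*(473916 + 283620) = 361568*757536 = 273900776448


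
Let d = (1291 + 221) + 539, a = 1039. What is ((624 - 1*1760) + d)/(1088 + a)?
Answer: 305/709 ≈ 0.43018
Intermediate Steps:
d = 2051 (d = 1512 + 539 = 2051)
((624 - 1*1760) + d)/(1088 + a) = ((624 - 1*1760) + 2051)/(1088 + 1039) = ((624 - 1760) + 2051)/2127 = (-1136 + 2051)*(1/2127) = 915*(1/2127) = 305/709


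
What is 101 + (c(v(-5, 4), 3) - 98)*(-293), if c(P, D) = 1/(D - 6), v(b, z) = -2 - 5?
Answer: 86738/3 ≈ 28913.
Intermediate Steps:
v(b, z) = -7
c(P, D) = 1/(-6 + D)
101 + (c(v(-5, 4), 3) - 98)*(-293) = 101 + (1/(-6 + 3) - 98)*(-293) = 101 + (1/(-3) - 98)*(-293) = 101 + (-⅓ - 98)*(-293) = 101 - 295/3*(-293) = 101 + 86435/3 = 86738/3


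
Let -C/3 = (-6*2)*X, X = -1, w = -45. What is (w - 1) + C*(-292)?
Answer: 10466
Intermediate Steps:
C = -36 (C = -3*(-6*2)*(-1) = -(-36)*(-1) = -3*12 = -36)
(w - 1) + C*(-292) = (-45 - 1) - 36*(-292) = -46 + 10512 = 10466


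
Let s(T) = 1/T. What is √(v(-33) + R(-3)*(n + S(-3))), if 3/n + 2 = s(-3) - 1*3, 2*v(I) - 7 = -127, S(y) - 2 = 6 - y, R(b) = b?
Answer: I*√1461/4 ≈ 9.5558*I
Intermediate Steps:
S(y) = 8 - y (S(y) = 2 + (6 - y) = 8 - y)
v(I) = -60 (v(I) = 7/2 + (½)*(-127) = 7/2 - 127/2 = -60)
n = -9/16 (n = 3/(-2 + (1/(-3) - 1*3)) = 3/(-2 + (-⅓ - 3)) = 3/(-2 - 10/3) = 3/(-16/3) = 3*(-3/16) = -9/16 ≈ -0.56250)
√(v(-33) + R(-3)*(n + S(-3))) = √(-60 - 3*(-9/16 + (8 - 1*(-3)))) = √(-60 - 3*(-9/16 + (8 + 3))) = √(-60 - 3*(-9/16 + 11)) = √(-60 - 3*167/16) = √(-60 - 501/16) = √(-1461/16) = I*√1461/4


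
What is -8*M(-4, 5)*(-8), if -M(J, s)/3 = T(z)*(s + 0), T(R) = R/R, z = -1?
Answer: -960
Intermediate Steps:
T(R) = 1
M(J, s) = -3*s (M(J, s) = -3*(s + 0) = -3*s)
-8*M(-4, 5)*(-8) = -(-24)*5*(-8) = -8*(-15)*(-8) = 120*(-8) = -960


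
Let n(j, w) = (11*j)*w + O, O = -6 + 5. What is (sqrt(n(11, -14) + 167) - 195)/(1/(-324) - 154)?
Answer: 63180/49897 - 648*I*sqrt(382)/49897 ≈ 1.2662 - 0.25382*I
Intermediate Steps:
O = -1
n(j, w) = -1 + 11*j*w (n(j, w) = (11*j)*w - 1 = 11*j*w - 1 = -1 + 11*j*w)
(sqrt(n(11, -14) + 167) - 195)/(1/(-324) - 154) = (sqrt((-1 + 11*11*(-14)) + 167) - 195)/(1/(-324) - 154) = (sqrt((-1 - 1694) + 167) - 195)/(-1/324 - 154) = (sqrt(-1695 + 167) - 195)/(-49897/324) = (sqrt(-1528) - 195)*(-324/49897) = (2*I*sqrt(382) - 195)*(-324/49897) = (-195 + 2*I*sqrt(382))*(-324/49897) = 63180/49897 - 648*I*sqrt(382)/49897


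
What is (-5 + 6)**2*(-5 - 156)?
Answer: -161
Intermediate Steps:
(-5 + 6)**2*(-5 - 156) = 1**2*(-161) = 1*(-161) = -161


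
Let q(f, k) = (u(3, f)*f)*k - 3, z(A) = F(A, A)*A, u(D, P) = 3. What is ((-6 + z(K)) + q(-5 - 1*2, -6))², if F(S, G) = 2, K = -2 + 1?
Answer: 13225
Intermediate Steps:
K = -1
z(A) = 2*A
q(f, k) = -3 + 3*f*k (q(f, k) = (3*f)*k - 3 = 3*f*k - 3 = -3 + 3*f*k)
((-6 + z(K)) + q(-5 - 1*2, -6))² = ((-6 + 2*(-1)) + (-3 + 3*(-5 - 1*2)*(-6)))² = ((-6 - 2) + (-3 + 3*(-5 - 2)*(-6)))² = (-8 + (-3 + 3*(-7)*(-6)))² = (-8 + (-3 + 126))² = (-8 + 123)² = 115² = 13225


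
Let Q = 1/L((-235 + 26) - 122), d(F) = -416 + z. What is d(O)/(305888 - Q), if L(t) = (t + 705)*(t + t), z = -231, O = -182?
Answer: -160189436/75734198145 ≈ -0.0021152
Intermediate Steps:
L(t) = 2*t*(705 + t) (L(t) = (705 + t)*(2*t) = 2*t*(705 + t))
d(F) = -647 (d(F) = -416 - 231 = -647)
Q = -1/247588 (Q = 1/(2*((-235 + 26) - 122)*(705 + ((-235 + 26) - 122))) = 1/(2*(-209 - 122)*(705 + (-209 - 122))) = 1/(2*(-331)*(705 - 331)) = 1/(2*(-331)*374) = 1/(-247588) = -1/247588 ≈ -4.0390e-6)
d(O)/(305888 - Q) = -647/(305888 - 1*(-1/247588)) = -647/(305888 + 1/247588) = -647/75734198145/247588 = -647*247588/75734198145 = -160189436/75734198145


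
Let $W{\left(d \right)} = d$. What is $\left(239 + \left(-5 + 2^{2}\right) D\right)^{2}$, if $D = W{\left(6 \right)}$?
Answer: $54289$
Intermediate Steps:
$D = 6$
$\left(239 + \left(-5 + 2^{2}\right) D\right)^{2} = \left(239 + \left(-5 + 2^{2}\right) 6\right)^{2} = \left(239 + \left(-5 + 4\right) 6\right)^{2} = \left(239 - 6\right)^{2} = 233^{2} = 54289$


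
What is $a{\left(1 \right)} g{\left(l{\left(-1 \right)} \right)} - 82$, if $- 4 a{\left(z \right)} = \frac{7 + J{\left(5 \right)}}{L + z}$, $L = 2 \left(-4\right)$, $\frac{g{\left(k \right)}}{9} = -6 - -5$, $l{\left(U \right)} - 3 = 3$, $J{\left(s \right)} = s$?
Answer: $- \frac{601}{7} \approx -85.857$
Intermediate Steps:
$l{\left(U \right)} = 6$ ($l{\left(U \right)} = 3 + 3 = 6$)
$g{\left(k \right)} = -9$ ($g{\left(k \right)} = 9 \left(-6 - -5\right) = 9 \left(-6 + 5\right) = 9 \left(-1\right) = -9$)
$L = -8$
$a{\left(z \right)} = - \frac{3}{-8 + z}$ ($a{\left(z \right)} = - \frac{\left(7 + 5\right) \frac{1}{-8 + z}}{4} = - \frac{12 \frac{1}{-8 + z}}{4} = - \frac{3}{-8 + z}$)
$a{\left(1 \right)} g{\left(l{\left(-1 \right)} \right)} - 82 = - \frac{3}{-8 + 1} \left(-9\right) - 82 = - \frac{3}{-7} \left(-9\right) - 82 = \left(-3\right) \left(- \frac{1}{7}\right) \left(-9\right) - 82 = \frac{3}{7} \left(-9\right) - 82 = - \frac{27}{7} - 82 = - \frac{601}{7}$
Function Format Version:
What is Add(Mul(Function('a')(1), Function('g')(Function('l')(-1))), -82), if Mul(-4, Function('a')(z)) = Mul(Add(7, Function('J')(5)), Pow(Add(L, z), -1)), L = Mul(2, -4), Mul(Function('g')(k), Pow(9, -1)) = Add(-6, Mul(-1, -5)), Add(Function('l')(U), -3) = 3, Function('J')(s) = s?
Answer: Rational(-601, 7) ≈ -85.857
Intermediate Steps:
Function('l')(U) = 6 (Function('l')(U) = Add(3, 3) = 6)
Function('g')(k) = -9 (Function('g')(k) = Mul(9, Add(-6, Mul(-1, -5))) = Mul(9, Add(-6, 5)) = Mul(9, -1) = -9)
L = -8
Function('a')(z) = Mul(-3, Pow(Add(-8, z), -1)) (Function('a')(z) = Mul(Rational(-1, 4), Mul(Add(7, 5), Pow(Add(-8, z), -1))) = Mul(Rational(-1, 4), Mul(12, Pow(Add(-8, z), -1))) = Mul(-3, Pow(Add(-8, z), -1)))
Add(Mul(Function('a')(1), Function('g')(Function('l')(-1))), -82) = Add(Mul(Mul(-3, Pow(Add(-8, 1), -1)), -9), -82) = Add(Mul(Mul(-3, Pow(-7, -1)), -9), -82) = Add(Mul(Mul(-3, Rational(-1, 7)), -9), -82) = Add(Mul(Rational(3, 7), -9), -82) = Add(Rational(-27, 7), -82) = Rational(-601, 7)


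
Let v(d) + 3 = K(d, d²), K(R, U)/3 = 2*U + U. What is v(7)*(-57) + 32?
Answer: -24934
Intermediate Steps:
K(R, U) = 9*U (K(R, U) = 3*(2*U + U) = 3*(3*U) = 9*U)
v(d) = -3 + 9*d²
v(7)*(-57) + 32 = (-3 + 9*7²)*(-57) + 32 = (-3 + 9*49)*(-57) + 32 = (-3 + 441)*(-57) + 32 = 438*(-57) + 32 = -24966 + 32 = -24934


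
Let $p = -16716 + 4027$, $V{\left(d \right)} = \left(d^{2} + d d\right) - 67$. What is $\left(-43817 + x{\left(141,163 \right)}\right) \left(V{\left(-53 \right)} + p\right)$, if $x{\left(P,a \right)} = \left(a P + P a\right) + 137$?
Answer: $-16317468$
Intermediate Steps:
$x{\left(P,a \right)} = 137 + 2 P a$ ($x{\left(P,a \right)} = \left(P a + P a\right) + 137 = 2 P a + 137 = 137 + 2 P a$)
$V{\left(d \right)} = -67 + 2 d^{2}$ ($V{\left(d \right)} = \left(d^{2} + d^{2}\right) - 67 = 2 d^{2} - 67 = -67 + 2 d^{2}$)
$p = -12689$
$\left(-43817 + x{\left(141,163 \right)}\right) \left(V{\left(-53 \right)} + p\right) = \left(-43817 + \left(137 + 2 \cdot 141 \cdot 163\right)\right) \left(\left(-67 + 2 \left(-53\right)^{2}\right) - 12689\right) = \left(-43817 + \left(137 + 45966\right)\right) \left(\left(-67 + 2 \cdot 2809\right) - 12689\right) = \left(-43817 + 46103\right) \left(\left(-67 + 5618\right) - 12689\right) = 2286 \left(5551 - 12689\right) = 2286 \left(-7138\right) = -16317468$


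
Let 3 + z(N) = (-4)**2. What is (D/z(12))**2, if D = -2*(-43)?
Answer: 7396/169 ≈ 43.763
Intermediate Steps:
z(N) = 13 (z(N) = -3 + (-4)**2 = -3 + 16 = 13)
D = 86
(D/z(12))**2 = (86/13)**2 = 7396/169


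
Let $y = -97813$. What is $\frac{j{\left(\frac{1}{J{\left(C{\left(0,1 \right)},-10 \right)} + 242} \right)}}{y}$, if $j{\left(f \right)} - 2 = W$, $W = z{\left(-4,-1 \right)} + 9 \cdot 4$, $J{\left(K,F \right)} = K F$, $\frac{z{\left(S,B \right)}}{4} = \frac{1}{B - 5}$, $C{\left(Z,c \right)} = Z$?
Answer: $- \frac{112}{293439} \approx -0.00038168$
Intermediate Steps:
$z{\left(S,B \right)} = \frac{4}{-5 + B}$ ($z{\left(S,B \right)} = \frac{4}{B - 5} = \frac{4}{-5 + B}$)
$J{\left(K,F \right)} = F K$
$W = \frac{106}{3}$ ($W = \frac{4}{-5 - 1} + 9 \cdot 4 = \frac{4}{-6} + 36 = 4 \left(- \frac{1}{6}\right) + 36 = - \frac{2}{3} + 36 = \frac{106}{3} \approx 35.333$)
$j{\left(f \right)} = \frac{112}{3}$ ($j{\left(f \right)} = 2 + \frac{106}{3} = \frac{112}{3}$)
$\frac{j{\left(\frac{1}{J{\left(C{\left(0,1 \right)},-10 \right)} + 242} \right)}}{y} = \frac{112}{3 \left(-97813\right)} = \frac{112}{3} \left(- \frac{1}{97813}\right) = - \frac{112}{293439}$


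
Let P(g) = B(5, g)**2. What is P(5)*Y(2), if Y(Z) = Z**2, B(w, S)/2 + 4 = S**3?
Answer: 234256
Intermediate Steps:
B(w, S) = -8 + 2*S**3
P(g) = (-8 + 2*g**3)**2
P(5)*Y(2) = (4*(-4 + 5**3)**2)*2**2 = (4*(-4 + 125)**2)*4 = (4*121**2)*4 = (4*14641)*4 = 58564*4 = 234256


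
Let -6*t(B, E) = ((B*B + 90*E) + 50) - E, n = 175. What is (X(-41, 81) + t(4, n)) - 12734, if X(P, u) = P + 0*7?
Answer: -92291/6 ≈ -15382.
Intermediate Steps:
X(P, u) = P (X(P, u) = P + 0 = P)
t(B, E) = -25/3 - 89*E/6 - B**2/6 (t(B, E) = -(((B*B + 90*E) + 50) - E)/6 = -(((B**2 + 90*E) + 50) - E)/6 = -((50 + B**2 + 90*E) - E)/6 = -(50 + B**2 + 89*E)/6 = -25/3 - 89*E/6 - B**2/6)
(X(-41, 81) + t(4, n)) - 12734 = (-41 + (-25/3 - 89/6*175 - 1/6*4**2)) - 12734 = (-41 + (-25/3 - 15575/6 - 1/6*16)) - 12734 = (-41 + (-25/3 - 15575/6 - 8/3)) - 12734 = (-41 - 15641/6) - 12734 = -15887/6 - 12734 = -92291/6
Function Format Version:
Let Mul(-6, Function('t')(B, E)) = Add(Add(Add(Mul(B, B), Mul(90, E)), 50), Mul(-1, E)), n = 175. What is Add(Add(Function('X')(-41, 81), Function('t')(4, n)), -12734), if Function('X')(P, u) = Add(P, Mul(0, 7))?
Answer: Rational(-92291, 6) ≈ -15382.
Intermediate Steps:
Function('X')(P, u) = P (Function('X')(P, u) = Add(P, 0) = P)
Function('t')(B, E) = Add(Rational(-25, 3), Mul(Rational(-89, 6), E), Mul(Rational(-1, 6), Pow(B, 2))) (Function('t')(B, E) = Mul(Rational(-1, 6), Add(Add(Add(Mul(B, B), Mul(90, E)), 50), Mul(-1, E))) = Mul(Rational(-1, 6), Add(Add(Add(Pow(B, 2), Mul(90, E)), 50), Mul(-1, E))) = Mul(Rational(-1, 6), Add(Add(50, Pow(B, 2), Mul(90, E)), Mul(-1, E))) = Mul(Rational(-1, 6), Add(50, Pow(B, 2), Mul(89, E))) = Add(Rational(-25, 3), Mul(Rational(-89, 6), E), Mul(Rational(-1, 6), Pow(B, 2))))
Add(Add(Function('X')(-41, 81), Function('t')(4, n)), -12734) = Add(Add(-41, Add(Rational(-25, 3), Mul(Rational(-89, 6), 175), Mul(Rational(-1, 6), Pow(4, 2)))), -12734) = Add(Add(-41, Add(Rational(-25, 3), Rational(-15575, 6), Mul(Rational(-1, 6), 16))), -12734) = Add(Add(-41, Add(Rational(-25, 3), Rational(-15575, 6), Rational(-8, 3))), -12734) = Add(Add(-41, Rational(-15641, 6)), -12734) = Add(Rational(-15887, 6), -12734) = Rational(-92291, 6)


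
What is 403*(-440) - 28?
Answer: -177348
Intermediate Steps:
403*(-440) - 28 = -177320 - 28 = -177348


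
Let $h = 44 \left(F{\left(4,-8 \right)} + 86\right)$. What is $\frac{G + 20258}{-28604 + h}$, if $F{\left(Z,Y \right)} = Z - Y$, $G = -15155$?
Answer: $- \frac{5103}{24292} \approx -0.21007$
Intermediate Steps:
$h = 4312$ ($h = 44 \left(\left(4 - -8\right) + 86\right) = 44 \left(\left(4 + 8\right) + 86\right) = 44 \left(12 + 86\right) = 44 \cdot 98 = 4312$)
$\frac{G + 20258}{-28604 + h} = \frac{-15155 + 20258}{-28604 + 4312} = \frac{5103}{-24292} = 5103 \left(- \frac{1}{24292}\right) = - \frac{5103}{24292}$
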